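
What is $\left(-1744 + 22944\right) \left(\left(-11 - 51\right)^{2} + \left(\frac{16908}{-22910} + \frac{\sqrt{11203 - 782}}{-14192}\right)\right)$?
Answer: $\frac{186664159840}{2291} - \frac{1325 \sqrt{10421}}{887} \approx 8.1477 \cdot 10^{7}$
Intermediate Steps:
$\left(-1744 + 22944\right) \left(\left(-11 - 51\right)^{2} + \left(\frac{16908}{-22910} + \frac{\sqrt{11203 - 782}}{-14192}\right)\right) = 21200 \left(\left(-62\right)^{2} + \left(16908 \left(- \frac{1}{22910}\right) + \sqrt{10421} \left(- \frac{1}{14192}\right)\right)\right) = 21200 \left(3844 - \left(\frac{8454}{11455} + \frac{\sqrt{10421}}{14192}\right)\right) = 21200 \left(\frac{44024566}{11455} - \frac{\sqrt{10421}}{14192}\right) = \frac{186664159840}{2291} - \frac{1325 \sqrt{10421}}{887}$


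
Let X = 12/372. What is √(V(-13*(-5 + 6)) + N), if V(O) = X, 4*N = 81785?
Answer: √78595509/62 ≈ 142.99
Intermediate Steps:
N = 81785/4 (N = (¼)*81785 = 81785/4 ≈ 20446.)
X = 1/31 (X = 12*(1/372) = 1/31 ≈ 0.032258)
V(O) = 1/31
√(V(-13*(-5 + 6)) + N) = √(1/31 + 81785/4) = √(2535339/124) = √78595509/62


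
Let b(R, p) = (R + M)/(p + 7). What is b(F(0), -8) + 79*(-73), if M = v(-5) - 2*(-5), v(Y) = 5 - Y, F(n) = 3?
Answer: -5790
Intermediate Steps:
M = 20 (M = (5 - 1*(-5)) - 2*(-5) = (5 + 5) + 10 = 10 + 10 = 20)
b(R, p) = (20 + R)/(7 + p) (b(R, p) = (R + 20)/(p + 7) = (20 + R)/(7 + p))
b(F(0), -8) + 79*(-73) = (20 + 3)/(7 - 8) + 79*(-73) = 23/(-1) - 5767 = -1*23 - 5767 = -23 - 5767 = -5790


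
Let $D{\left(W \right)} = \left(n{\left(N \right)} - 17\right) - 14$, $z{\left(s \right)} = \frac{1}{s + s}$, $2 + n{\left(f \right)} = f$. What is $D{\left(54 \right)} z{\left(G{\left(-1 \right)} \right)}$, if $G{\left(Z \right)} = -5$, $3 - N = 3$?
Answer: $\frac{33}{10} \approx 3.3$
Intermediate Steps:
$N = 0$ ($N = 3 - 3 = 0$)
$n{\left(f \right)} = -2 + f$
$z{\left(s \right)} = \frac{1}{2 s}$
$D{\left(W \right)} = -33$ ($D{\left(W \right)} = \left(\left(-2 + 0\right) - 17\right) - 14 = \left(-2 - 17\right) - 14 = -19 - 14 = -33$)
$D{\left(54 \right)} z{\left(G{\left(-1 \right)} \right)} = - 33 \frac{1}{2 \left(-5\right)} = - 33 \cdot \frac{1}{2} \left(- \frac{1}{5}\right) = \left(-33\right) \left(- \frac{1}{10}\right) = \frac{33}{10}$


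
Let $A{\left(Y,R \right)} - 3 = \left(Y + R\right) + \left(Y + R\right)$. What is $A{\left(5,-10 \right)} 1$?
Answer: $-7$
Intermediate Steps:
$A{\left(Y,R \right)} = 3 + 2 R + 2 Y$ ($A{\left(Y,R \right)} = 3 + \left(\left(Y + R\right) + \left(Y + R\right)\right) = 3 + \left(\left(R + Y\right) + \left(R + Y\right)\right) = 3 + \left(2 R + 2 Y\right) = 3 + 2 R + 2 Y$)
$A{\left(5,-10 \right)} 1 = \left(3 + 2 \left(-10\right) + 2 \cdot 5\right) 1 = \left(3 - 20 + 10\right) 1 = \left(-7\right) 1 = -7$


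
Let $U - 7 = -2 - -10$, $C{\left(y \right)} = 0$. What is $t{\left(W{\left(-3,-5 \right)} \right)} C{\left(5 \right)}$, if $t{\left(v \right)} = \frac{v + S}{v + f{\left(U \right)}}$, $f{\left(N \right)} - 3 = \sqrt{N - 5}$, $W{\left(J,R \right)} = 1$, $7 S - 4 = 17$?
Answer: $0$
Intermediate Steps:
$S = 3$ ($S = \frac{4}{7} + \frac{1}{7} \cdot 17 = \frac{4}{7} + \frac{17}{7} = 3$)
$U = 15$ ($U = 7 - -8 = 7 + \left(-2 + 10\right) = 7 + 8 = 15$)
$f{\left(N \right)} = 3 + \sqrt{-5 + N}$ ($f{\left(N \right)} = 3 + \sqrt{N - 5} = 3 + \sqrt{-5 + N}$)
$t{\left(v \right)} = \frac{3 + v}{3 + v + \sqrt{10}}$ ($t{\left(v \right)} = \frac{v + 3}{v + \left(3 + \sqrt{-5 + 15}\right)} = \frac{3 + v}{v + \left(3 + \sqrt{10}\right)} = \frac{3 + v}{3 + v + \sqrt{10}}$)
$t{\left(W{\left(-3,-5 \right)} \right)} C{\left(5 \right)} = \frac{3 + 1}{3 + 1 + \sqrt{10}} \cdot 0 = \frac{1}{4 + \sqrt{10}} \cdot 4 \cdot 0 = \frac{4}{4 + \sqrt{10}} \cdot 0 = 0$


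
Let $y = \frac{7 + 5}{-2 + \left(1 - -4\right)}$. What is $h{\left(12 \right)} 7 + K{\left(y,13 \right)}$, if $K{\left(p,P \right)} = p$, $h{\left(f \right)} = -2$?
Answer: $-10$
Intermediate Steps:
$y = 4$ ($y = \frac{12}{-2 + \left(1 + 4\right)} = \frac{12}{-2 + 5} = \frac{12}{3} = 12 \cdot \frac{1}{3} = 4$)
$h{\left(12 \right)} 7 + K{\left(y,13 \right)} = \left(-2\right) 7 + 4 = -14 + 4 = -10$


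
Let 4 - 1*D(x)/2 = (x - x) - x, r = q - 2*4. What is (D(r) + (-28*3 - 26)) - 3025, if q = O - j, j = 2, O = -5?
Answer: -3157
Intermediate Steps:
q = -7 (q = -5 - 1*2 = -5 - 2 = -7)
r = -15 (r = -7 - 2*4 = -7 - 8 = -15)
D(x) = 8 + 2*x (D(x) = 8 - 2*((x - x) - x) = 8 - 2*(0 - x) = 8 - (-2)*x = 8 + 2*x)
(D(r) + (-28*3 - 26)) - 3025 = ((8 + 2*(-15)) + (-28*3 - 26)) - 3025 = ((8 - 30) + (-84 - 26)) - 3025 = (-22 - 110) - 3025 = -132 - 3025 = -3157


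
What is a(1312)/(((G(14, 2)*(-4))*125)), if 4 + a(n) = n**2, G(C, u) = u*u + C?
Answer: -9563/50 ≈ -191.26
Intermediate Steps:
G(C, u) = C + u**2 (G(C, u) = u**2 + C = C + u**2)
a(n) = -4 + n**2
a(1312)/(((G(14, 2)*(-4))*125)) = (-4 + 1312**2)/((((14 + 2**2)*(-4))*125)) = (-4 + 1721344)/((((14 + 4)*(-4))*125)) = 1721340/(((18*(-4))*125)) = 1721340/((-72*125)) = 1721340/(-9000) = 1721340*(-1/9000) = -9563/50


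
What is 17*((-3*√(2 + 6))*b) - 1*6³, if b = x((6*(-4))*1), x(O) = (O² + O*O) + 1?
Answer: -216 - 117606*√2 ≈ -1.6654e+5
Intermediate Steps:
x(O) = 1 + 2*O² (x(O) = (O² + O²) + 1 = 2*O² + 1 = 1 + 2*O²)
b = 1153 (b = 1 + 2*((6*(-4))*1)² = 1 + 2*(-24*1)² = 1 + 2*(-24)² = 1 + 2*576 = 1 + 1152 = 1153)
17*((-3*√(2 + 6))*b) - 1*6³ = 17*(-3*√(2 + 6)*1153) - 1*6³ = 17*(-6*√2*1153) - 1*216 = 17*(-6*√2*1153) - 216 = 17*(-6918*√2) - 216 = -117606*√2 - 216 = -216 - 117606*√2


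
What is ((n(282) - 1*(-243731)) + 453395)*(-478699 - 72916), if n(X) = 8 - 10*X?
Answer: -382994017110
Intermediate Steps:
((n(282) - 1*(-243731)) + 453395)*(-478699 - 72916) = (((8 - 10*282) - 1*(-243731)) + 453395)*(-478699 - 72916) = (((8 - 2820) + 243731) + 453395)*(-551615) = ((-2812 + 243731) + 453395)*(-551615) = (240919 + 453395)*(-551615) = 694314*(-551615) = -382994017110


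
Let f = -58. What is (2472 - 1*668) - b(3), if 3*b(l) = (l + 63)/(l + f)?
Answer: 9022/5 ≈ 1804.4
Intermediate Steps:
b(l) = (63 + l)/(3*(-58 + l)) (b(l) = ((l + 63)/(l - 58))/3 = ((63 + l)/(-58 + l))/3 = (63 + l)/(3*(-58 + l)))
(2472 - 1*668) - b(3) = (2472 - 1*668) - (63 + 3)/(3*(-58 + 3)) = (2472 - 668) - 66/(3*(-55)) = 1804 - (-1)*66/(3*55) = 1804 - 1*(-⅖) = 1804 + ⅖ = 9022/5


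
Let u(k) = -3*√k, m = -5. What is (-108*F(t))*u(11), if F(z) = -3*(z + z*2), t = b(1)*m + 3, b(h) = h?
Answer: 5832*√11 ≈ 19343.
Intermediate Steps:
t = -2 (t = 1*(-5) + 3 = -5 + 3 = -2)
F(z) = -9*z (F(z) = -3*(z + 2*z) = -9*z)
(-108*F(t))*u(11) = (-(-972)*(-2))*(-3*√11) = (-108*18)*(-3*√11) = -(-5832)*√11 = 5832*√11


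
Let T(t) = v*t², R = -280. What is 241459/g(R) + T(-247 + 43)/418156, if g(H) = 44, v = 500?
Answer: 25470770401/4599716 ≈ 5537.5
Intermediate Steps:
T(t) = 500*t²
241459/g(R) + T(-247 + 43)/418156 = 241459/44 + (500*(-247 + 43)²)/418156 = 241459*(1/44) + (500*(-204)²)*(1/418156) = 241459/44 + (500*41616)*(1/418156) = 241459/44 + 20808000*(1/418156) = 241459/44 + 5202000/104539 = 25470770401/4599716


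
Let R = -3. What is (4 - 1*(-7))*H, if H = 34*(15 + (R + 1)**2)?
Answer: 7106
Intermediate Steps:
H = 646 (H = 34*(15 + (-3 + 1)**2) = 34*(15 + (-2)**2) = 34*(15 + 4) = 34*19 = 646)
(4 - 1*(-7))*H = (4 - 1*(-7))*646 = (4 + 7)*646 = 11*646 = 7106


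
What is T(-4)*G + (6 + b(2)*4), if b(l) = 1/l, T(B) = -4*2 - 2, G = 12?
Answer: -112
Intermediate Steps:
T(B) = -10 (T(B) = -8 - 2 = -10)
T(-4)*G + (6 + b(2)*4) = -10*12 + (6 + 4/2) = -120 + (6 + (1/2)*4) = -120 + (6 + 2) = -120 + 8 = -112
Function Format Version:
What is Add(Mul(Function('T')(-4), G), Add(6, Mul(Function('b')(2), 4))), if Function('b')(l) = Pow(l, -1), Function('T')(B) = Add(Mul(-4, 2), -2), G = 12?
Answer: -112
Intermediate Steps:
Function('T')(B) = -10 (Function('T')(B) = Add(-8, -2) = -10)
Add(Mul(Function('T')(-4), G), Add(6, Mul(Function('b')(2), 4))) = Add(Mul(-10, 12), Add(6, Mul(Pow(2, -1), 4))) = Add(-120, Add(6, Mul(Rational(1, 2), 4))) = Add(-120, Add(6, 2)) = Add(-120, 8) = -112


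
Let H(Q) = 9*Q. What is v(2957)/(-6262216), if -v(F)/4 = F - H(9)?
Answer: 1438/782777 ≈ 0.0018370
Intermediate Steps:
v(F) = 324 - 4*F (v(F) = -4*(F - 9*9) = -4*(F - 1*81) = -4*(F - 81) = -4*(-81 + F) = 324 - 4*F)
v(2957)/(-6262216) = (324 - 4*2957)/(-6262216) = (324 - 11828)*(-1/6262216) = -11504*(-1/6262216) = 1438/782777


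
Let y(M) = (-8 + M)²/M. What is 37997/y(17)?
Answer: 645949/81 ≈ 7974.7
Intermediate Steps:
y(M) = (-8 + M)²/M
37997/y(17) = 37997/(((-8 + 17)²/17)) = 37997/(((1/17)*9²)) = 37997/(((1/17)*81)) = 37997/(81/17) = 37997*(17/81) = 645949/81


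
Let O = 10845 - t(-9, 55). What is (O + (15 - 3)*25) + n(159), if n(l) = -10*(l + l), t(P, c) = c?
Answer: 7910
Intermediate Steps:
O = 10790 (O = 10845 - 1*55 = 10845 - 55 = 10790)
n(l) = -20*l
(O + (15 - 3)*25) + n(159) = (10790 + (15 - 3)*25) - 20*159 = (10790 + 12*25) - 3180 = (10790 + 300) - 3180 = 11090 - 3180 = 7910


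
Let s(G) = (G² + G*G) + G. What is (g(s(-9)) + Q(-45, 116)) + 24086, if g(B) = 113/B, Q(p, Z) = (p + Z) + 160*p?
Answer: 2594534/153 ≈ 16958.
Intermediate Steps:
s(G) = G + 2*G² (s(G) = (G² + G²) + G = 2*G² + G = G + 2*G²)
Q(p, Z) = Z + 161*p (Q(p, Z) = (Z + p) + 160*p = Z + 161*p)
(g(s(-9)) + Q(-45, 116)) + 24086 = (113/((-9*(1 + 2*(-9)))) + (116 + 161*(-45))) + 24086 = (113/((-9*(1 - 18))) + (116 - 7245)) + 24086 = (113/((-9*(-17))) - 7129) + 24086 = (113/153 - 7129) + 24086 = -1090624/153 + 24086 = 2594534/153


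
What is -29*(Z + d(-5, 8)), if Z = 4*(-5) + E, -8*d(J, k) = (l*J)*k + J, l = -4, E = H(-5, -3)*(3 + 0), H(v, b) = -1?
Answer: 9831/8 ≈ 1228.9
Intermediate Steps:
E = -3 (E = -(3 + 0) = -1*3 = -3)
d(J, k) = -J/8 + J*k/2 (d(J, k) = -((-4*J)*k + J)/8 = -(-4*J*k + J)/8 = -(J - 4*J*k)/8 = -J/8 + J*k/2)
Z = -23 (Z = 4*(-5) - 3 = -20 - 3 = -23)
-29*(Z + d(-5, 8)) = -29*(-23 + (⅛)*(-5)*(-1 + 4*8)) = -29*(-23 + (⅛)*(-5)*(-1 + 32)) = -29*(-23 + (⅛)*(-5)*31) = -29*(-23 - 155/8) = -29*(-339/8) = 9831/8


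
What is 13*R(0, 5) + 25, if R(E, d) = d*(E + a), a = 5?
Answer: 350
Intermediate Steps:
R(E, d) = d*(5 + E) (R(E, d) = d*(E + 5) = d*(5 + E))
13*R(0, 5) + 25 = 13*(5*(5 + 0)) + 25 = 13*(5*5) + 25 = 13*25 + 25 = 325 + 25 = 350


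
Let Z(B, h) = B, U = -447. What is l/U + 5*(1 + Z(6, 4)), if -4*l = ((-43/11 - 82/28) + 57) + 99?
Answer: 3220097/91784 ≈ 35.083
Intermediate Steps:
l = -22971/616 (l = -(((-43/11 - 82/28) + 57) + 99)/4 = -(((-43*1/11 - 82*1/28) + 57) + 99)/4 = -(((-43/11 - 41/14) + 57) + 99)/4 = -((-1053/154 + 57) + 99)/4 = -(7725/154 + 99)/4 = -1/4*22971/154 = -22971/616 ≈ -37.291)
l/U + 5*(1 + Z(6, 4)) = -22971/616/(-447) + 5*(1 + 6) = -1/447*(-22971/616) + 5*7 = 7657/91784 + 35 = 3220097/91784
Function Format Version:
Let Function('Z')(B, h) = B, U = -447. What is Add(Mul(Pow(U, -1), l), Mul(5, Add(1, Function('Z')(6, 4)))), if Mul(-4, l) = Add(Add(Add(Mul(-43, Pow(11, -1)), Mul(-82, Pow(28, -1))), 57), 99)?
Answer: Rational(3220097, 91784) ≈ 35.083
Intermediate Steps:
l = Rational(-22971, 616) (l = Mul(Rational(-1, 4), Add(Add(Add(Mul(-43, Pow(11, -1)), Mul(-82, Pow(28, -1))), 57), 99)) = Mul(Rational(-1, 4), Add(Add(Add(Mul(-43, Rational(1, 11)), Mul(-82, Rational(1, 28))), 57), 99)) = Mul(Rational(-1, 4), Add(Add(Add(Rational(-43, 11), Rational(-41, 14)), 57), 99)) = Mul(Rational(-1, 4), Add(Add(Rational(-1053, 154), 57), 99)) = Mul(Rational(-1, 4), Add(Rational(7725, 154), 99)) = Mul(Rational(-1, 4), Rational(22971, 154)) = Rational(-22971, 616) ≈ -37.291)
Add(Mul(Pow(U, -1), l), Mul(5, Add(1, Function('Z')(6, 4)))) = Add(Mul(Pow(-447, -1), Rational(-22971, 616)), Mul(5, Add(1, 6))) = Add(Mul(Rational(-1, 447), Rational(-22971, 616)), Mul(5, 7)) = Add(Rational(7657, 91784), 35) = Rational(3220097, 91784)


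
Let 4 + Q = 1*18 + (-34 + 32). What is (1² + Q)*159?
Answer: 2067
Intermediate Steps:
Q = 12 (Q = -4 + (1*18 + (-34 + 32)) = -4 + (18 - 2) = -4 + 16 = 12)
(1² + Q)*159 = (1² + 12)*159 = (1 + 12)*159 = 13*159 = 2067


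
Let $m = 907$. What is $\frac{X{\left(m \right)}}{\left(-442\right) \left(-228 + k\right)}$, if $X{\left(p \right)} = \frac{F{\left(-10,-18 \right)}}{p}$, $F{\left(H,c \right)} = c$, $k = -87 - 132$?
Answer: $- \frac{3}{29866603} \approx -1.0045 \cdot 10^{-7}$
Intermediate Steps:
$k = -219$
$X{\left(p \right)} = - \frac{18}{p}$
$\frac{X{\left(m \right)}}{\left(-442\right) \left(-228 + k\right)} = \frac{\left(-18\right) \frac{1}{907}}{\left(-442\right) \left(-228 - 219\right)} = \frac{\left(-18\right) \frac{1}{907}}{\left(-442\right) \left(-447\right)} = - \frac{18}{907 \cdot 197574} = \left(- \frac{18}{907}\right) \frac{1}{197574} = - \frac{3}{29866603}$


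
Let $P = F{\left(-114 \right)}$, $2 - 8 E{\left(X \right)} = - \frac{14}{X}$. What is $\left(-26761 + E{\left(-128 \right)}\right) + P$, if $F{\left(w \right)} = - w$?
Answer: $- \frac{13643143}{512} \approx -26647.0$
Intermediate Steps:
$E{\left(X \right)} = \frac{1}{4} + \frac{7}{4 X}$ ($E{\left(X \right)} = \frac{1}{4} - \frac{\left(-14\right) \frac{1}{X}}{8} = \frac{1}{4} + \frac{7}{4 X}$)
$P = 114$ ($P = \left(-1\right) \left(-114\right) = 114$)
$\left(-26761 + E{\left(-128 \right)}\right) + P = \left(-26761 + \frac{7 - 128}{4 \left(-128\right)}\right) + 114 = \left(-26761 + \frac{1}{4} \left(- \frac{1}{128}\right) \left(-121\right)\right) + 114 = \left(-26761 + \frac{121}{512}\right) + 114 = - \frac{13701511}{512} + 114 = - \frac{13643143}{512}$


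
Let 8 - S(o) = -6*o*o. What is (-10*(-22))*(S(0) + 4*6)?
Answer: 7040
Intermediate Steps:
S(o) = 8 + 6*o² (S(o) = 8 - (-1)*(6*o)*o = 8 - (-1)*6*o² = 8 - (-6)*o² = 8 + 6*o²)
(-10*(-22))*(S(0) + 4*6) = (-10*(-22))*((8 + 6*0²) + 4*6) = 220*((8 + 6*0) + 24) = 220*((8 + 0) + 24) = 220*(8 + 24) = 220*32 = 7040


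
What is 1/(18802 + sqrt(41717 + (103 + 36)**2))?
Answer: 9401/176727083 - 3*sqrt(6782)/353454166 ≈ 5.2496e-5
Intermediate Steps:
1/(18802 + sqrt(41717 + (103 + 36)**2)) = 1/(18802 + sqrt(41717 + 139**2)) = 1/(18802 + sqrt(41717 + 19321)) = 1/(18802 + sqrt(61038)) = 1/(18802 + 3*sqrt(6782))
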